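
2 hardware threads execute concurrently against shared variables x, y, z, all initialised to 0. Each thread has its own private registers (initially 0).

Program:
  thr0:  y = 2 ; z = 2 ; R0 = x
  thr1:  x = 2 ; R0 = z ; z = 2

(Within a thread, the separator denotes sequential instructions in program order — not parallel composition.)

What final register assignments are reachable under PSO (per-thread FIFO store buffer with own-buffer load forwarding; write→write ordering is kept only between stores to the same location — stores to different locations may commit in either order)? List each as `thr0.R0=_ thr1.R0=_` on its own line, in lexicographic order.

outcome vector order: (thr0.R0,thr1.R0)
|PSO outcomes| = 4

thr0.R0=0 thr1.R0=0
thr0.R0=0 thr1.R0=2
thr0.R0=2 thr1.R0=0
thr0.R0=2 thr1.R0=2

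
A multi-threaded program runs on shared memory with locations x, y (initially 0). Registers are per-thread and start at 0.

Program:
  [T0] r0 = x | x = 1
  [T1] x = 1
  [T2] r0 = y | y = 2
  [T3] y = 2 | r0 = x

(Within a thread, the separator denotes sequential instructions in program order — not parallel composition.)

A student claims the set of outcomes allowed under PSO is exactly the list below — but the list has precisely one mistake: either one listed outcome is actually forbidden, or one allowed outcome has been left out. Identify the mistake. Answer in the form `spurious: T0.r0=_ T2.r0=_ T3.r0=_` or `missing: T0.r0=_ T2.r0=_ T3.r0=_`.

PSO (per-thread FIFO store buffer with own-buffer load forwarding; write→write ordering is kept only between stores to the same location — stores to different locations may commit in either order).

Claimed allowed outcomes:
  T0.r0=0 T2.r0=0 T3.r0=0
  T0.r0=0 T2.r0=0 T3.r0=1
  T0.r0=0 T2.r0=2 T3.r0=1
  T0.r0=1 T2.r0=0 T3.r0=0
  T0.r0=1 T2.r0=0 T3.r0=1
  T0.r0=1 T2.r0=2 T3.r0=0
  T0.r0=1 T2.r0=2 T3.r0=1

outcome vector order: (T0.r0,T2.r0,T3.r0)
PSO: 8 outcomes — {000, 001, 020, 021, 100, 101, 120, 121}
PSO∖claimed = {020}

missing: T0.r0=0 T2.r0=2 T3.r0=0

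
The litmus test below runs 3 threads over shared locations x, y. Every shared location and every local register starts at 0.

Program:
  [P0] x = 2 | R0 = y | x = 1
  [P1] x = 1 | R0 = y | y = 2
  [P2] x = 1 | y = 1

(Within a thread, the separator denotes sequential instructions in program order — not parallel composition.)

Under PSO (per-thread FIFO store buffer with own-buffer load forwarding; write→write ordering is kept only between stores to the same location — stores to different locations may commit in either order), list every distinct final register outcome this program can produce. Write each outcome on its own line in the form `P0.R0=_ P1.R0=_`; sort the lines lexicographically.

P0.R0=0 P1.R0=0
P0.R0=0 P1.R0=1
P0.R0=1 P1.R0=0
P0.R0=1 P1.R0=1
P0.R0=2 P1.R0=0
P0.R0=2 P1.R0=1

outcome vector order: (P0.R0,P1.R0)
|PSO outcomes| = 6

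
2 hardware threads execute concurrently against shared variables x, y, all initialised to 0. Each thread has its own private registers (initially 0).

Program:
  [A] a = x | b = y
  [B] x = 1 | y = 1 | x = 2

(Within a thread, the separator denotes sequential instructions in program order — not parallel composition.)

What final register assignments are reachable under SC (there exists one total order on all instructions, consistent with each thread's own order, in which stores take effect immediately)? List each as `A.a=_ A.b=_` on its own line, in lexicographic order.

A.a=0 A.b=0
A.a=0 A.b=1
A.a=1 A.b=0
A.a=1 A.b=1
A.a=2 A.b=1

outcome vector order: (A.a,A.b)
|SC outcomes| = 5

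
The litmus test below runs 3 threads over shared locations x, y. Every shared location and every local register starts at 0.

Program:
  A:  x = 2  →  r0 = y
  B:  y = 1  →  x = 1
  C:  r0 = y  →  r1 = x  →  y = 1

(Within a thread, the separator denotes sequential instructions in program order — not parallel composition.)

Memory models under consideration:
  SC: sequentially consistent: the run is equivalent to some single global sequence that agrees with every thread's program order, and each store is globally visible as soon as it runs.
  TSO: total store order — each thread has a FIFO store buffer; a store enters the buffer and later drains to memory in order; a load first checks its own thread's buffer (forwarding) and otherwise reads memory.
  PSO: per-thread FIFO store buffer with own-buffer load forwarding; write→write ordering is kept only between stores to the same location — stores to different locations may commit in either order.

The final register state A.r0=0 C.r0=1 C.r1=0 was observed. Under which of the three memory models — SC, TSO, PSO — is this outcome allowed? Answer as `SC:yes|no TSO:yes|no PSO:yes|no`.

SC:no TSO:yes PSO:yes

outcome vector order: (A.r0,C.r0,C.r1)
[SC] allowed = {(0,0,0); (0,0,1); (0,0,2); (0,1,1); (0,1,2); (1,0,0); (1,0,1); (1,0,2); (1,1,0); (1,1,1); (1,1,2)}
[TSO] allowed = {(0,0,0); (0,0,1); (0,0,2); (0,1,0); (0,1,1); (0,1,2); (1,0,0); (1,0,1); (1,0,2); (1,1,0); (1,1,1); (1,1,2)}
[PSO] allowed = {(0,0,0); (0,0,1); (0,0,2); (0,1,0); (0,1,1); (0,1,2); (1,0,0); (1,0,1); (1,0,2); (1,1,0); (1,1,1); (1,1,2)}
target (0,1,0) ∈ {TSO,PSO}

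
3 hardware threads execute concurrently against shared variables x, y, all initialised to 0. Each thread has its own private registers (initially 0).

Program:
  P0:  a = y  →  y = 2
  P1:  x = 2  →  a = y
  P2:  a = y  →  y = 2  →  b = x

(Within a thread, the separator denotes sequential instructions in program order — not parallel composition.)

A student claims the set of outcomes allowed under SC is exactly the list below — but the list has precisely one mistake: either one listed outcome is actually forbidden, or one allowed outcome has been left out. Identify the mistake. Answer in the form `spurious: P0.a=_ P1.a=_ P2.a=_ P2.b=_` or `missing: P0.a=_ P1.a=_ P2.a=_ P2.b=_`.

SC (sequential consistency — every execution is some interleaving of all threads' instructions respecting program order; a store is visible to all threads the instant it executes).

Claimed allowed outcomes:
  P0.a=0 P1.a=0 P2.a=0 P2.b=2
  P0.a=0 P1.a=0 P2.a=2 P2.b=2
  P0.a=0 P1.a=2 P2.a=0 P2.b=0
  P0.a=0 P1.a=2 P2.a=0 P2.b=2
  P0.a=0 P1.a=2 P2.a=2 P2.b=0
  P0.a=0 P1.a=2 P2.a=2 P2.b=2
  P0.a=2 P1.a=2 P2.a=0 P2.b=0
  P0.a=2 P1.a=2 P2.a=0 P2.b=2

missing: P0.a=2 P1.a=0 P2.a=0 P2.b=2

outcome vector order: (P0.a,P1.a,P2.a,P2.b)
SC: 9 outcomes — {0002 0022 0200 0202 0220 0222 2002 2200 2202}
SC∖claimed = {2002}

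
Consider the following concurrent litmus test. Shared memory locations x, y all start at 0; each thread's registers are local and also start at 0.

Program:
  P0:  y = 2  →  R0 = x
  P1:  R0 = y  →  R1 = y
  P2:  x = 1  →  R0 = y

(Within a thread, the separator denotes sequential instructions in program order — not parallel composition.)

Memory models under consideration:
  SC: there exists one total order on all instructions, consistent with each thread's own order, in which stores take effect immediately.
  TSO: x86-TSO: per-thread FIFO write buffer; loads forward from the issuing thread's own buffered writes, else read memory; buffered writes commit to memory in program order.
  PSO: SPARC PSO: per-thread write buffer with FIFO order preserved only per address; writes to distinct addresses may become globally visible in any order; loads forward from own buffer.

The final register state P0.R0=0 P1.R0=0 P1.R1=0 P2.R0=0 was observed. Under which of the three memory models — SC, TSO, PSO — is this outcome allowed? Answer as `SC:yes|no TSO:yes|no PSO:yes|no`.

outcome vector order: (P0.R0,P1.R0,P1.R1,P2.R0)
SC (9): (0,0,0,2), (0,0,2,2), (0,2,2,2), (1,0,0,0), (1,0,0,2), (1,0,2,0), (1,0,2,2), (1,2,2,0), (1,2,2,2)
TSO (12): (0,0,0,0), (0,0,0,2), (0,0,2,0), (0,0,2,2), (0,2,2,0), (0,2,2,2), (1,0,0,0), (1,0,0,2), (1,0,2,0), (1,0,2,2), (1,2,2,0), (1,2,2,2)
PSO (12): (0,0,0,0), (0,0,0,2), (0,0,2,0), (0,0,2,2), (0,2,2,0), (0,2,2,2), (1,0,0,0), (1,0,0,2), (1,0,2,0), (1,0,2,2), (1,2,2,0), (1,2,2,2)
target (0,0,0,0) ∈ {TSO,PSO}

SC:no TSO:yes PSO:yes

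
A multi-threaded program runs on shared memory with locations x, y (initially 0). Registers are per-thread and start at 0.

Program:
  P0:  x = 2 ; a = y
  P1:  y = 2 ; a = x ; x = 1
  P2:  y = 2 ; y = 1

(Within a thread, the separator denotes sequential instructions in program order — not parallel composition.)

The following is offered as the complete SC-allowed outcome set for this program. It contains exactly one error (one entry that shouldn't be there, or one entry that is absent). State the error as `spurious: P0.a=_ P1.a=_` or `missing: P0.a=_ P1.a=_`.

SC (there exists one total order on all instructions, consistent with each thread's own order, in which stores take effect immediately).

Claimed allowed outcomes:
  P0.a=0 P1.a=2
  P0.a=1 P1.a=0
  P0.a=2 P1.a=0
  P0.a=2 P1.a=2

outcome vector order: (P0.a,P1.a)
[SC] allowed = {0/2 1/0 1/2 2/0 2/2}
SC∖claimed = {1/2}

missing: P0.a=1 P1.a=2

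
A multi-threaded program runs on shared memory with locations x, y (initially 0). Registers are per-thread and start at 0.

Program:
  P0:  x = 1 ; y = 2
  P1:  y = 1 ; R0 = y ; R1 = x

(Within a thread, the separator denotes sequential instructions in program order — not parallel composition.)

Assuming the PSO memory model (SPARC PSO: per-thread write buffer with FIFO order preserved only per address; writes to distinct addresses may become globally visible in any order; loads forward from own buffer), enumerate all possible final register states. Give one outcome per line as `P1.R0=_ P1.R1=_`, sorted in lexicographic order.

outcome vector order: (P1.R0,P1.R1)
|PSO outcomes| = 4

P1.R0=1 P1.R1=0
P1.R0=1 P1.R1=1
P1.R0=2 P1.R1=0
P1.R0=2 P1.R1=1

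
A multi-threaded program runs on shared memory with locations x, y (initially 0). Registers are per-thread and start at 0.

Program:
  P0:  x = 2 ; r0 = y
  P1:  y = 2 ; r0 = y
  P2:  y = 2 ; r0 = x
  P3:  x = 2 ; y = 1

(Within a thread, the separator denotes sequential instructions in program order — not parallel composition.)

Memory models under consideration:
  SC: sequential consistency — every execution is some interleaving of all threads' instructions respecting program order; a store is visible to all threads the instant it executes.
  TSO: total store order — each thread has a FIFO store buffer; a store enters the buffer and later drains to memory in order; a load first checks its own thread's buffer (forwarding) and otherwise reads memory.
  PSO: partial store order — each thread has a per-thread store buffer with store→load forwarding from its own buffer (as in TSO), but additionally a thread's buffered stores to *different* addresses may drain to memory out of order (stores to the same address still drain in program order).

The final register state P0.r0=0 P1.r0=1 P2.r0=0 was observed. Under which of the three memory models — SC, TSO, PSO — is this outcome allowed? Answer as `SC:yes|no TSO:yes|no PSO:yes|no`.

SC:no TSO:yes PSO:yes

outcome vector order: (P0.r0,P1.r0,P2.r0)
SC (10): 012; 022; 110; 112; 120; 122; 210; 212; 220; 222
TSO (12): 010; 012; 020; 022; 110; 112; 120; 122; 210; 212; 220; 222
PSO (12): 010; 012; 020; 022; 110; 112; 120; 122; 210; 212; 220; 222
target 010 ∈ {TSO,PSO}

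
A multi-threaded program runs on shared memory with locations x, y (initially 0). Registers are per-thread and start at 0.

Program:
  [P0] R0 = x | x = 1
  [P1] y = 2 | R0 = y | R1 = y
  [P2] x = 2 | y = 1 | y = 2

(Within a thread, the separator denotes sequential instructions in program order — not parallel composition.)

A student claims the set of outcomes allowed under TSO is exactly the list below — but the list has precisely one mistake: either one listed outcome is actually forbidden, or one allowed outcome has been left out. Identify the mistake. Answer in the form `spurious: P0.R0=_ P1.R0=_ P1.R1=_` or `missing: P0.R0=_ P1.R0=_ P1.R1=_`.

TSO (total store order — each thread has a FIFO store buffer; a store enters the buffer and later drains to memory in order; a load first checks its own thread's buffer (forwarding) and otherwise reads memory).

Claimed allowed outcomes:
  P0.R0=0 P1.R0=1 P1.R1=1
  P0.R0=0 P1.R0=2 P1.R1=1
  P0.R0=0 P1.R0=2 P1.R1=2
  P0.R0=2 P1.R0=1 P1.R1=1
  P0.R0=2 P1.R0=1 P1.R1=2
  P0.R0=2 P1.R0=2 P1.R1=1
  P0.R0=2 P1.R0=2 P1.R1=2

outcome vector order: (P0.R0,P1.R0,P1.R1)
TSO: 8 outcomes — {(0,1,1) (0,1,2) (0,2,1) (0,2,2) (2,1,1) (2,1,2) (2,2,1) (2,2,2)}
TSO∖claimed = {(0,1,2)}

missing: P0.R0=0 P1.R0=1 P1.R1=2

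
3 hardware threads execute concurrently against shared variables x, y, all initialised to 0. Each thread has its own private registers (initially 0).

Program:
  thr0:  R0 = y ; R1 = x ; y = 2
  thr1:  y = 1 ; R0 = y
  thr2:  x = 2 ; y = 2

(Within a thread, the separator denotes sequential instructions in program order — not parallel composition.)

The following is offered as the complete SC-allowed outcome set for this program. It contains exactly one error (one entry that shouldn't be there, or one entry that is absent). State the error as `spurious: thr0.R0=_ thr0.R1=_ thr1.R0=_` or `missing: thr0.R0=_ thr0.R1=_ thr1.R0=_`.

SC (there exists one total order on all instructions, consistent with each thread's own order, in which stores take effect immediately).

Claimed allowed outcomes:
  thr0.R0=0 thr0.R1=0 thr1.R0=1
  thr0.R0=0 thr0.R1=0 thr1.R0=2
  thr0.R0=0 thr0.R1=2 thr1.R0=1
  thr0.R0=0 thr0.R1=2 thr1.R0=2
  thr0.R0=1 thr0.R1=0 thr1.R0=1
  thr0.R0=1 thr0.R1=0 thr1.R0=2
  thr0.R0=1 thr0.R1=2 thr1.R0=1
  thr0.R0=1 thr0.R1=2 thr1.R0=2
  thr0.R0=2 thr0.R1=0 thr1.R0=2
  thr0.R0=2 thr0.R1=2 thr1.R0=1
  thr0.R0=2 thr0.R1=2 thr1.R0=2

spurious: thr0.R0=2 thr0.R1=0 thr1.R0=2

outcome vector order: (thr0.R0,thr0.R1,thr1.R0)
SC: 10 outcomes — {001, 002, 021, 022, 101, 102, 121, 122, 221, 222}
claimed∖SC = {202}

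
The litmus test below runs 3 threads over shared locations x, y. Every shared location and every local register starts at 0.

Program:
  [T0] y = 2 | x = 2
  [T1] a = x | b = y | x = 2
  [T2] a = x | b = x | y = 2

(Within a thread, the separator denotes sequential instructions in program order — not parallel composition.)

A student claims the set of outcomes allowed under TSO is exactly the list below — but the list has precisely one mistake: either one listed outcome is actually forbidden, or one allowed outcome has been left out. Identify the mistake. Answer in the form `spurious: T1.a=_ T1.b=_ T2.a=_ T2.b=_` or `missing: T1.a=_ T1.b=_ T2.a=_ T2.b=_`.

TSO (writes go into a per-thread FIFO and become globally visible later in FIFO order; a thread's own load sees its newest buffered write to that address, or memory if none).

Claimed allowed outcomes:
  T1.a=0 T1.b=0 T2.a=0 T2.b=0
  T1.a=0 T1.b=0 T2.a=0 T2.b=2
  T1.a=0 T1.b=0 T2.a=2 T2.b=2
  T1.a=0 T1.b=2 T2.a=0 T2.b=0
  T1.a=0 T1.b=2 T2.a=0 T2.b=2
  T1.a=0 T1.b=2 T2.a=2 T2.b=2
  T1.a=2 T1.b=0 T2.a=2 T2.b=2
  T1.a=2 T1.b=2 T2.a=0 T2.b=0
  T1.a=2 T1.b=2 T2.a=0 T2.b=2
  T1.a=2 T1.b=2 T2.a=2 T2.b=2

spurious: T1.a=2 T1.b=0 T2.a=2 T2.b=2

outcome vector order: (T1.a,T1.b,T2.a,T2.b)
[TSO] allowed = {0000, 0002, 0022, 0200, 0202, 0222, 2200, 2202, 2222}
claimed∖TSO = {2022}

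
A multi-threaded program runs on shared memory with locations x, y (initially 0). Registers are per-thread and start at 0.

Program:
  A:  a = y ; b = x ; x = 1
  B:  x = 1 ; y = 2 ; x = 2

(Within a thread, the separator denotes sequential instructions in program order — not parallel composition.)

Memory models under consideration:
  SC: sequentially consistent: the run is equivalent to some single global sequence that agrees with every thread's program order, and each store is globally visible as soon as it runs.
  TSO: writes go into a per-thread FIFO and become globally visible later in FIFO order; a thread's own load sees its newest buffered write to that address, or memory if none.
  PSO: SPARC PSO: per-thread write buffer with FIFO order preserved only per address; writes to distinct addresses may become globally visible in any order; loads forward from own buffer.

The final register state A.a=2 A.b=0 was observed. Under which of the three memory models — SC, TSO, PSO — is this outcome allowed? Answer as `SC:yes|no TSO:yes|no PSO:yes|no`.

SC:no TSO:no PSO:yes

outcome vector order: (A.a,A.b)
SC (5): (0,0); (0,1); (0,2); (2,1); (2,2)
TSO (5): (0,0); (0,1); (0,2); (2,1); (2,2)
PSO (6): (0,0); (0,1); (0,2); (2,0); (2,1); (2,2)
target (2,0) ∈ {PSO}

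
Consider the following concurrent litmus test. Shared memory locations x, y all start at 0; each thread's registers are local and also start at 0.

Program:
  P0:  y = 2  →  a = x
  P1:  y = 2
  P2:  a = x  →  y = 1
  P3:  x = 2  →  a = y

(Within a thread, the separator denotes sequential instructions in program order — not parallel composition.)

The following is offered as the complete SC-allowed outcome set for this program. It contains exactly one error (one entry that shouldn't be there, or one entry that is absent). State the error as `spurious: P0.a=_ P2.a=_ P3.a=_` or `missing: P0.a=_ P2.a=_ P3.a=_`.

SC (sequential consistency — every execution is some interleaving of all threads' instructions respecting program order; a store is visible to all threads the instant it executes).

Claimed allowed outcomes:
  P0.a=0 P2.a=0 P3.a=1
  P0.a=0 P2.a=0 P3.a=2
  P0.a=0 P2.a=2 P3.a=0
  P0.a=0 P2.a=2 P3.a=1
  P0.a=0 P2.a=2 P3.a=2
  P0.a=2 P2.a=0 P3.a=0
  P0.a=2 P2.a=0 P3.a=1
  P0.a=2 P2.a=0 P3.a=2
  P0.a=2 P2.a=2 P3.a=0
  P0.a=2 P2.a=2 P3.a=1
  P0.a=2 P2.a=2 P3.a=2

outcome vector order: (P0.a,P2.a,P3.a)
SC: 10 outcomes — {0/0/1 0/0/2 0/2/1 0/2/2 2/0/0 2/0/1 2/0/2 2/2/0 2/2/1 2/2/2}
claimed∖SC = {0/2/0}

spurious: P0.a=0 P2.a=2 P3.a=0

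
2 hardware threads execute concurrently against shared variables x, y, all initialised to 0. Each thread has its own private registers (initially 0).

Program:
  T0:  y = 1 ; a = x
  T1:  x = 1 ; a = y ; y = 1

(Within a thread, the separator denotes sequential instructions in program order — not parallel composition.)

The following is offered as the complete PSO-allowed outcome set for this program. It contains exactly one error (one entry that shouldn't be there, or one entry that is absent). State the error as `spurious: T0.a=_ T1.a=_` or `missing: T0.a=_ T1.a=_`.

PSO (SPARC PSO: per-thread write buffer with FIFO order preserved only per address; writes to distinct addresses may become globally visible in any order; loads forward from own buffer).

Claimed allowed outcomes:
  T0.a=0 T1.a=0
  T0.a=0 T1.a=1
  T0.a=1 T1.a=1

outcome vector order: (T0.a,T1.a)
PSO: 4 outcomes — {00, 01, 10, 11}
PSO∖claimed = {10}

missing: T0.a=1 T1.a=0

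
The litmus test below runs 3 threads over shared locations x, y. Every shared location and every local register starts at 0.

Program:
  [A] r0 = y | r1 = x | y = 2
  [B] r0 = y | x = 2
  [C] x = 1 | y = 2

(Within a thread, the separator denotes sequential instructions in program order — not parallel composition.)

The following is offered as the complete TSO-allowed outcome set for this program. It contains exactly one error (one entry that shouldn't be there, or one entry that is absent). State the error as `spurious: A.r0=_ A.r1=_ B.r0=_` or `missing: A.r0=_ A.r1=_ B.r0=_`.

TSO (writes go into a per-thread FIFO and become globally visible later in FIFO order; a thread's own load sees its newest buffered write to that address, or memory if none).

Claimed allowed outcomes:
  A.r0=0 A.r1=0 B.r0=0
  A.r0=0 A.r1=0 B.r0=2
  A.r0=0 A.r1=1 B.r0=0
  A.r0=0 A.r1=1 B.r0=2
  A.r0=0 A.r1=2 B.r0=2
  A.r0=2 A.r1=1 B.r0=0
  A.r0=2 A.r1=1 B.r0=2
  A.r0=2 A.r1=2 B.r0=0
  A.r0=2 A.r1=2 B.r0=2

outcome vector order: (A.r0,A.r1,B.r0)
TSO: 10 outcomes — {<0 0 0>; <0 0 2>; <0 1 0>; <0 1 2>; <0 2 0>; <0 2 2>; <2 1 0>; <2 1 2>; <2 2 0>; <2 2 2>}
TSO∖claimed = {<0 2 0>}

missing: A.r0=0 A.r1=2 B.r0=0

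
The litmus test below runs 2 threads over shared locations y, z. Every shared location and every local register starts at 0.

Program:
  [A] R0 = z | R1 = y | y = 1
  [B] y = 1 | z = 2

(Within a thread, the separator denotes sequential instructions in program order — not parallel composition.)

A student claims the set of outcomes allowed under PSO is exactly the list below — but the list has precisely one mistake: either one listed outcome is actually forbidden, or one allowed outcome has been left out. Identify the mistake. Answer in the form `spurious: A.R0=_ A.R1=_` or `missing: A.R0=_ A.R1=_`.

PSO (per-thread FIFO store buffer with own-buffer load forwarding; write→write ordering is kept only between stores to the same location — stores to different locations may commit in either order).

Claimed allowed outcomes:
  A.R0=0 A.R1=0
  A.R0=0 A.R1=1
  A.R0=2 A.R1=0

outcome vector order: (A.R0,A.R1)
PSO: 4 outcomes — {<0 0>; <0 1>; <2 0>; <2 1>}
PSO∖claimed = {<2 1>}

missing: A.R0=2 A.R1=1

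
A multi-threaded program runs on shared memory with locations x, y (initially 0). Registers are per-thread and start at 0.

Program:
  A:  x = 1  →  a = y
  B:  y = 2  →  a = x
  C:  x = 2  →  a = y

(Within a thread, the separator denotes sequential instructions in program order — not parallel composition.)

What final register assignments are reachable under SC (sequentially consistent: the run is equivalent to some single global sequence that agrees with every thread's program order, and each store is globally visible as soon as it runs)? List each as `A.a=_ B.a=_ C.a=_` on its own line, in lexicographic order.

A.a=0 B.a=1 C.a=0
A.a=0 B.a=1 C.a=2
A.a=0 B.a=2 C.a=0
A.a=0 B.a=2 C.a=2
A.a=2 B.a=0 C.a=2
A.a=2 B.a=1 C.a=0
A.a=2 B.a=1 C.a=2
A.a=2 B.a=2 C.a=0
A.a=2 B.a=2 C.a=2

outcome vector order: (A.a,B.a,C.a)
|SC outcomes| = 9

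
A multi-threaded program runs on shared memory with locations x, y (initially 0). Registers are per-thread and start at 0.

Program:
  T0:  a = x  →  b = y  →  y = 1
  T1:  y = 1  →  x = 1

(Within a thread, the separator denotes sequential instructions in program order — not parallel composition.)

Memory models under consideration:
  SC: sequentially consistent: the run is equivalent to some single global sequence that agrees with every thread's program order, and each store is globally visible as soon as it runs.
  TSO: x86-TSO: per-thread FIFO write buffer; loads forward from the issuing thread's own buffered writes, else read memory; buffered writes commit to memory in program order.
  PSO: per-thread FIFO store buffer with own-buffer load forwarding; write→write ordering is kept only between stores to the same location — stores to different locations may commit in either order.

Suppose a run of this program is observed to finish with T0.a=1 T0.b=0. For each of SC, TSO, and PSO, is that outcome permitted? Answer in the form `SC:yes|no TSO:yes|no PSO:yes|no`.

SC:no TSO:no PSO:yes

outcome vector order: (T0.a,T0.b)
[SC] allowed = {(0,0); (0,1); (1,1)}
[TSO] allowed = {(0,0); (0,1); (1,1)}
[PSO] allowed = {(0,0); (0,1); (1,0); (1,1)}
target (1,0) ∈ {PSO}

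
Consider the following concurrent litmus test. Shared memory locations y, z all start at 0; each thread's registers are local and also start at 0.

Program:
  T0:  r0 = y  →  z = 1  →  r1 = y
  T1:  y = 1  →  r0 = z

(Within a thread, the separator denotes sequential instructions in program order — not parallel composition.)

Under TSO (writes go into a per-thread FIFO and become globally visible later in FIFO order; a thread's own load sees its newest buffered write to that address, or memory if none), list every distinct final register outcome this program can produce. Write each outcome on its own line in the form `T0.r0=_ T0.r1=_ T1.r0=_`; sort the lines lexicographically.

T0.r0=0 T0.r1=0 T1.r0=0
T0.r0=0 T0.r1=0 T1.r0=1
T0.r0=0 T0.r1=1 T1.r0=0
T0.r0=0 T0.r1=1 T1.r0=1
T0.r0=1 T0.r1=1 T1.r0=0
T0.r0=1 T0.r1=1 T1.r0=1

outcome vector order: (T0.r0,T0.r1,T1.r0)
|TSO outcomes| = 6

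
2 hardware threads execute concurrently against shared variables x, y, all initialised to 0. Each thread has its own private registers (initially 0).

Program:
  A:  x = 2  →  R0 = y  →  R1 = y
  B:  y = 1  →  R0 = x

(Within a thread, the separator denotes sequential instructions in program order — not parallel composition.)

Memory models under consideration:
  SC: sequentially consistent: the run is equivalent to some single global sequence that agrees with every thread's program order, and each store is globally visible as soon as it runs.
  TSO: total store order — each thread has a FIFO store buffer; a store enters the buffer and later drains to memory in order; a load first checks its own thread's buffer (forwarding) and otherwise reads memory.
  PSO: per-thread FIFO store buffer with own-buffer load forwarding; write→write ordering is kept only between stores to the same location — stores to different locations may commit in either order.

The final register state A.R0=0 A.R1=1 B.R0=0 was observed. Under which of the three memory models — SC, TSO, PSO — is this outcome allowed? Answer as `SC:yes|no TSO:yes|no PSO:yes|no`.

SC:no TSO:yes PSO:yes

outcome vector order: (A.R0,A.R1,B.R0)
[SC] allowed = {<0 0 2>; <0 1 2>; <1 1 0>; <1 1 2>}
[TSO] allowed = {<0 0 0>; <0 0 2>; <0 1 0>; <0 1 2>; <1 1 0>; <1 1 2>}
[PSO] allowed = {<0 0 0>; <0 0 2>; <0 1 0>; <0 1 2>; <1 1 0>; <1 1 2>}
target <0 1 0> ∈ {TSO,PSO}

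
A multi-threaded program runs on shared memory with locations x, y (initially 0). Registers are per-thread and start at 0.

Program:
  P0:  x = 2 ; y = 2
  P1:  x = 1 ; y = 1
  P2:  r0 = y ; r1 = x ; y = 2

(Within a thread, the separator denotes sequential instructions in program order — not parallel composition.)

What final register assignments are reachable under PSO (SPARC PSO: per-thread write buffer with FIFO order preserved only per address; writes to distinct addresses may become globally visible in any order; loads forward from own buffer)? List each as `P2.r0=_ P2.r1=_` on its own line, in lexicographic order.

P2.r0=0 P2.r1=0
P2.r0=0 P2.r1=1
P2.r0=0 P2.r1=2
P2.r0=1 P2.r1=0
P2.r0=1 P2.r1=1
P2.r0=1 P2.r1=2
P2.r0=2 P2.r1=0
P2.r0=2 P2.r1=1
P2.r0=2 P2.r1=2

outcome vector order: (P2.r0,P2.r1)
|PSO outcomes| = 9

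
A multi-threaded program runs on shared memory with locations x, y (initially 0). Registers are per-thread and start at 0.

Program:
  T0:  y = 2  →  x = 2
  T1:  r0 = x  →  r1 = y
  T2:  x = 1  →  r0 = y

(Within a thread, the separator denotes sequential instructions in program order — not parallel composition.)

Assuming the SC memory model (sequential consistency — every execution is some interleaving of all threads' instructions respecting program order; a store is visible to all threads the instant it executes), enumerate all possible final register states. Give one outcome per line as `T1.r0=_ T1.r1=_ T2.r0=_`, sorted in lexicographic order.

outcome vector order: (T1.r0,T1.r1,T2.r0)
|SC outcomes| = 10

T1.r0=0 T1.r1=0 T2.r0=0
T1.r0=0 T1.r1=0 T2.r0=2
T1.r0=0 T1.r1=2 T2.r0=0
T1.r0=0 T1.r1=2 T2.r0=2
T1.r0=1 T1.r1=0 T2.r0=0
T1.r0=1 T1.r1=0 T2.r0=2
T1.r0=1 T1.r1=2 T2.r0=0
T1.r0=1 T1.r1=2 T2.r0=2
T1.r0=2 T1.r1=2 T2.r0=0
T1.r0=2 T1.r1=2 T2.r0=2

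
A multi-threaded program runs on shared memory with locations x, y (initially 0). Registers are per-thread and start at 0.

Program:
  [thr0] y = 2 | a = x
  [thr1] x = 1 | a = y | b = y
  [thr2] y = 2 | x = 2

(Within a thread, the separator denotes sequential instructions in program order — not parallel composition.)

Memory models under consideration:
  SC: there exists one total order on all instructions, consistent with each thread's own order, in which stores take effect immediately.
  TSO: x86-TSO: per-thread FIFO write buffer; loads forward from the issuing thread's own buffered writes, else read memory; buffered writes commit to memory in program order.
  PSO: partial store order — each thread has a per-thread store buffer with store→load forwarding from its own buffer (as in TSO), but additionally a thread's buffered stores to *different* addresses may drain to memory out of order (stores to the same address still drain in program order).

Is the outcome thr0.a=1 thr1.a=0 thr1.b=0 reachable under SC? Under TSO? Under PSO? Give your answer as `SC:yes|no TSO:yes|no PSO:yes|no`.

outcome vector order: (thr0.a,thr1.a,thr1.b)
[SC] allowed = {022 100 102 122 200 202 222}
[TSO] allowed = {000 002 022 100 102 122 200 202 222}
[PSO] allowed = {000 002 022 100 102 122 200 202 222}
target 100 ∈ {SC,TSO,PSO}

SC:yes TSO:yes PSO:yes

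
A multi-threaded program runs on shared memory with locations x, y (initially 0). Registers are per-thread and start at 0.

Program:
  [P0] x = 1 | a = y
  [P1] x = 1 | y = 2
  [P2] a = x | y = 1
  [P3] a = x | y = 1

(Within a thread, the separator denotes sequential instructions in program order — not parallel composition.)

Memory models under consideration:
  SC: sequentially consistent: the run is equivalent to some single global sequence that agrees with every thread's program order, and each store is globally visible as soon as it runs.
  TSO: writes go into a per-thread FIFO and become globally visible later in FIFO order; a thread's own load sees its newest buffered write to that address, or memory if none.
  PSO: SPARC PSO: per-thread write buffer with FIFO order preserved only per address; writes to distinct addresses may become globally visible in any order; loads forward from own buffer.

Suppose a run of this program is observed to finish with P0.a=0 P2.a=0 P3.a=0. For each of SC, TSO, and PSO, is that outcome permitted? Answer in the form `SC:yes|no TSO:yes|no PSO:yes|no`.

SC:yes TSO:yes PSO:yes

outcome vector order: (P0.a,P2.a,P3.a)
SC (12): 000; 001; 010; 011; 100; 101; 110; 111; 200; 201; 210; 211
TSO (12): 000; 001; 010; 011; 100; 101; 110; 111; 200; 201; 210; 211
PSO (12): 000; 001; 010; 011; 100; 101; 110; 111; 200; 201; 210; 211
target 000 ∈ {SC,TSO,PSO}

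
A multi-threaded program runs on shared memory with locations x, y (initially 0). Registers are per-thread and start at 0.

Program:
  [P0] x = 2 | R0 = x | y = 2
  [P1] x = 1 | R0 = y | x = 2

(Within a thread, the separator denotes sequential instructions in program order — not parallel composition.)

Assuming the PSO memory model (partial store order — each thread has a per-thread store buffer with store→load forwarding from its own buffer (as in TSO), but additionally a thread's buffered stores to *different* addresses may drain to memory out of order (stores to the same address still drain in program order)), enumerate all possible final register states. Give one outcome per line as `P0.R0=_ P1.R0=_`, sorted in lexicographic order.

P0.R0=1 P1.R0=0
P0.R0=1 P1.R0=2
P0.R0=2 P1.R0=0
P0.R0=2 P1.R0=2

outcome vector order: (P0.R0,P1.R0)
|PSO outcomes| = 4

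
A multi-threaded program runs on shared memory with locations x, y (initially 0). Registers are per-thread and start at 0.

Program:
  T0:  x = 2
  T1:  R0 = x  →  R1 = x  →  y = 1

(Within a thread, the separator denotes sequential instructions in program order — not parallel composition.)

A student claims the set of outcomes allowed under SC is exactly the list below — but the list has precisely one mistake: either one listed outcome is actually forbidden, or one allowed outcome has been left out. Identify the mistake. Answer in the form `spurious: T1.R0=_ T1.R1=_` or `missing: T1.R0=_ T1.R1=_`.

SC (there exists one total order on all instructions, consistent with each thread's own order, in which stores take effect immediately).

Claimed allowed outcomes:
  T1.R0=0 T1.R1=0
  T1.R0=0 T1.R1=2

outcome vector order: (T1.R0,T1.R1)
SC: 3 outcomes — {00; 02; 22}
SC∖claimed = {22}

missing: T1.R0=2 T1.R1=2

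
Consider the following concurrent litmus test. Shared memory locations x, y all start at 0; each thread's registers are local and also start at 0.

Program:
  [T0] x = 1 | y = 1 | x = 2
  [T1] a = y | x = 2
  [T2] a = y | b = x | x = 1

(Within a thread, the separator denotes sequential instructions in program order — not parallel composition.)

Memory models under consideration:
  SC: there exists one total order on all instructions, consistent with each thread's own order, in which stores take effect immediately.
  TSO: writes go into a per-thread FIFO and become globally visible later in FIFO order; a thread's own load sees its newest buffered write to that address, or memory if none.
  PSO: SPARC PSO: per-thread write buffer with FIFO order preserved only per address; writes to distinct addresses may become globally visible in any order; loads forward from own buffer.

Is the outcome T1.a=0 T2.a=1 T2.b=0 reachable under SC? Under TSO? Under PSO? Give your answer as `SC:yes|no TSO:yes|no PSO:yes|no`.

outcome vector order: (T1.a,T2.a,T2.b)
under SC → (0,0,0), (0,0,1), (0,0,2), (0,1,1), (0,1,2), (1,0,0), (1,0,1), (1,0,2), (1,1,1), (1,1,2)
under TSO → (0,0,0), (0,0,1), (0,0,2), (0,1,1), (0,1,2), (1,0,0), (1,0,1), (1,0,2), (1,1,1), (1,1,2)
under PSO → (0,0,0), (0,0,1), (0,0,2), (0,1,0), (0,1,1), (0,1,2), (1,0,0), (1,0,1), (1,0,2), (1,1,0), (1,1,1), (1,1,2)
target (0,1,0) ∈ {PSO}

SC:no TSO:no PSO:yes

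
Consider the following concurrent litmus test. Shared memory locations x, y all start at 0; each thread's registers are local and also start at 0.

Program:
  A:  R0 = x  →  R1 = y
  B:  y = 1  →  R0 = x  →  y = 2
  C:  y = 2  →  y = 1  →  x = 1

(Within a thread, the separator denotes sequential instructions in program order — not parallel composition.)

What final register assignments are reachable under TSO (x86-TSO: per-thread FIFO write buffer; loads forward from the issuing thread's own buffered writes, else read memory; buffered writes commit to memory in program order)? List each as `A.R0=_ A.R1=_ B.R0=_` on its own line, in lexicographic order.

outcome vector order: (A.R0,A.R1,B.R0)
|TSO outcomes| = 10

A.R0=0 A.R1=0 B.R0=0
A.R0=0 A.R1=0 B.R0=1
A.R0=0 A.R1=1 B.R0=0
A.R0=0 A.R1=1 B.R0=1
A.R0=0 A.R1=2 B.R0=0
A.R0=0 A.R1=2 B.R0=1
A.R0=1 A.R1=1 B.R0=0
A.R0=1 A.R1=1 B.R0=1
A.R0=1 A.R1=2 B.R0=0
A.R0=1 A.R1=2 B.R0=1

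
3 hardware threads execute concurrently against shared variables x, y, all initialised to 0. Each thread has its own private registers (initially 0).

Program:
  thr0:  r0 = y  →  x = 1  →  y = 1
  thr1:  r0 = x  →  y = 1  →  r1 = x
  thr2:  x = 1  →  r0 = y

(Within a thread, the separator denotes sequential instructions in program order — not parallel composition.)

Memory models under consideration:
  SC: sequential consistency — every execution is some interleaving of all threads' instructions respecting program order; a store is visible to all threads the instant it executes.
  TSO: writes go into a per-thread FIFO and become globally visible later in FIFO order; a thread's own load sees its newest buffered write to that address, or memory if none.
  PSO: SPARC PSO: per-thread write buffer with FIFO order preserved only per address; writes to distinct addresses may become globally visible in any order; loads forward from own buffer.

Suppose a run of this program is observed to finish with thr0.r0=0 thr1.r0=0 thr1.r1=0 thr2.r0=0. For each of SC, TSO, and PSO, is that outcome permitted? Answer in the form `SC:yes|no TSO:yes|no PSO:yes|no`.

SC:no TSO:yes PSO:yes

outcome vector order: (thr0.r0,thr1.r0,thr1.r1,thr2.r0)
SC: 10 outcomes — {0001, 0010, 0011, 0110, 0111, 1001, 1010, 1011, 1110, 1111}
TSO: 12 outcomes — {0000, 0001, 0010, 0011, 0110, 0111, 1000, 1001, 1010, 1011, 1110, 1111}
PSO: 12 outcomes — {0000, 0001, 0010, 0011, 0110, 0111, 1000, 1001, 1010, 1011, 1110, 1111}
target 0000 ∈ {TSO,PSO}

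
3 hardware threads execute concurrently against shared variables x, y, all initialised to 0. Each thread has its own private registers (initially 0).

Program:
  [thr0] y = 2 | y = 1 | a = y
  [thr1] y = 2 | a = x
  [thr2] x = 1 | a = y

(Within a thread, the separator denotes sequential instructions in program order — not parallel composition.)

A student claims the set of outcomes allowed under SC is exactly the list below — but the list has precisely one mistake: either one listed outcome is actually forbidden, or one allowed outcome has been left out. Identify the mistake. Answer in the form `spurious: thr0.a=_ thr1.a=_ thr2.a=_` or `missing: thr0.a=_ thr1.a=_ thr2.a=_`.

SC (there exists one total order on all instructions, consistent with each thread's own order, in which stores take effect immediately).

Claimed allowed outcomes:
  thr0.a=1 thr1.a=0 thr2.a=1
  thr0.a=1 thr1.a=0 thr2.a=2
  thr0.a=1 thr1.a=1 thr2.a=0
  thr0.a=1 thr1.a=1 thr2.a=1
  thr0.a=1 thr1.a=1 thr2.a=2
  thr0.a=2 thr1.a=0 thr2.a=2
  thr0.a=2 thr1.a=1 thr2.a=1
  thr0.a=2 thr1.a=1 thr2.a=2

outcome vector order: (thr0.a,thr1.a,thr2.a)
SC: 9 outcomes — {(1,0,1); (1,0,2); (1,1,0); (1,1,1); (1,1,2); (2,0,2); (2,1,0); (2,1,1); (2,1,2)}
SC∖claimed = {(2,1,0)}

missing: thr0.a=2 thr1.a=1 thr2.a=0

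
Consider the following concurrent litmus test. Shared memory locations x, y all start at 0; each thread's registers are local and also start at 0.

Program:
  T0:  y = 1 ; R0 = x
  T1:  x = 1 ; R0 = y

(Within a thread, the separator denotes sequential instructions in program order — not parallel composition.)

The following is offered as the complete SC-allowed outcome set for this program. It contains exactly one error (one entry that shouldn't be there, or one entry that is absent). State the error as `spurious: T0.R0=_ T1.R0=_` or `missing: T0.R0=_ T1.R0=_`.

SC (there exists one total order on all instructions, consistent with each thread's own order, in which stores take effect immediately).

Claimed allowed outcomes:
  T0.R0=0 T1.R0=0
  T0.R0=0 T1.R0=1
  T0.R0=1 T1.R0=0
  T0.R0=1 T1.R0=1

spurious: T0.R0=0 T1.R0=0

outcome vector order: (T0.R0,T1.R0)
[SC] allowed = {(0,1) (1,0) (1,1)}
claimed∖SC = {(0,0)}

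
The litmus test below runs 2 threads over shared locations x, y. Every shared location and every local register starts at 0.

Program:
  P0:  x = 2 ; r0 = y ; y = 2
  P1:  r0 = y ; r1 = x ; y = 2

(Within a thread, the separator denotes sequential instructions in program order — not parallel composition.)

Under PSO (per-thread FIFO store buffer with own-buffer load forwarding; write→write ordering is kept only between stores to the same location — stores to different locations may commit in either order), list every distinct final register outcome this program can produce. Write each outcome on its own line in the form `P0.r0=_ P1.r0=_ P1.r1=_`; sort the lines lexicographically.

outcome vector order: (P0.r0,P1.r0,P1.r1)
|PSO outcomes| = 6

P0.r0=0 P1.r0=0 P1.r1=0
P0.r0=0 P1.r0=0 P1.r1=2
P0.r0=0 P1.r0=2 P1.r1=0
P0.r0=0 P1.r0=2 P1.r1=2
P0.r0=2 P1.r0=0 P1.r1=0
P0.r0=2 P1.r0=0 P1.r1=2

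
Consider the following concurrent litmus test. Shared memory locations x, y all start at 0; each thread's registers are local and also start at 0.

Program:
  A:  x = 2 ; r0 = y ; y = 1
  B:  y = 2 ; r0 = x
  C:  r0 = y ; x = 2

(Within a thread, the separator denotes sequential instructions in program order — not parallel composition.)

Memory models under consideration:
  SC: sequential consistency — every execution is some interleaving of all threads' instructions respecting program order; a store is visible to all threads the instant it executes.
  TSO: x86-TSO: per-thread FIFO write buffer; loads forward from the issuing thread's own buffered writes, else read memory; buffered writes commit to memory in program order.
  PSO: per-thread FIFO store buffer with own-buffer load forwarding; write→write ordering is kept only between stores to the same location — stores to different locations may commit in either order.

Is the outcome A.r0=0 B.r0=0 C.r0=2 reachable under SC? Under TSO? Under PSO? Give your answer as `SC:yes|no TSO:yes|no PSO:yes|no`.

SC:no TSO:yes PSO:yes

outcome vector order: (A.r0,B.r0,C.r0)
SC: 9 outcomes — {(0,2,0), (0,2,1), (0,2,2), (2,0,0), (2,0,1), (2,0,2), (2,2,0), (2,2,1), (2,2,2)}
TSO: 12 outcomes — {(0,0,0), (0,0,1), (0,0,2), (0,2,0), (0,2,1), (0,2,2), (2,0,0), (2,0,1), (2,0,2), (2,2,0), (2,2,1), (2,2,2)}
PSO: 12 outcomes — {(0,0,0), (0,0,1), (0,0,2), (0,2,0), (0,2,1), (0,2,2), (2,0,0), (2,0,1), (2,0,2), (2,2,0), (2,2,1), (2,2,2)}
target (0,0,2) ∈ {TSO,PSO}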